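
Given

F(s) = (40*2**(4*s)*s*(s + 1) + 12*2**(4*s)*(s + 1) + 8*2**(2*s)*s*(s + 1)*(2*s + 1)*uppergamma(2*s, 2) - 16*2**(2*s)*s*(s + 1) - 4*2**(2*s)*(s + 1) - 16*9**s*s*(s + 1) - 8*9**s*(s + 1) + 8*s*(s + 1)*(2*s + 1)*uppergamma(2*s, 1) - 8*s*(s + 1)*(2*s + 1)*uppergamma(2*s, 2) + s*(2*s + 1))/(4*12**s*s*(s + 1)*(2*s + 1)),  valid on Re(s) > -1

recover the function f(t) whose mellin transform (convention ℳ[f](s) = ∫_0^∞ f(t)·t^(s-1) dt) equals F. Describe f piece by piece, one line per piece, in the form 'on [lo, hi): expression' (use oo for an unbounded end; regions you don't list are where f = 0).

the common scale on t comes off first: t on [0, 1/4); exp(-2*sqrt(t)) on [1/4, 1); sqrt(t) + 1 on [1, 9/4); …
peel off the power substitution: t**2 on [0, 1/2); exp(-2*t) on [1/2, 1); t + 1 on [1, 3/2); …
along the cuts 1/12, 1/3, 3/4, 4/3, ℳ[f](s) splits into 5 integrals
the [0, 1/12) slice contributes ∫ 3*t·t^(s-1) dt
the [1/12, 1/3) slice contributes ∫ exp(-2*sqrt(3)*sqrt(t))·t^(s-1) dt
for t in [1/3, 3/4): the term is ∫ (sqrt(3)*sqrt(t) + 1)·t^(s-1)
between 3/4 and 4/3 the integrand is (sqrt(3)*sqrt(t) + 3)·t^(s-1)
on [4/3, ∞) integrate f = exp(-sqrt(3)*sqrt(t)) against the kernel

on [0, 1/12): 3*t
on [1/12, 1/3): exp(-2*sqrt(3)*sqrt(t))
on [1/3, 3/4): sqrt(3)*sqrt(t) + 1
on [3/4, 4/3): sqrt(3)*sqrt(t) + 3
on [4/3, oo): exp(-sqrt(3)*sqrt(t))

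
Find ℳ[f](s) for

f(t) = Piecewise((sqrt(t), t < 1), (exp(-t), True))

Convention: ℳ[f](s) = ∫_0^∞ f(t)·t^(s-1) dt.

summing 2 kernel integrals split by 1 yields ℳ[f](s)
between 0 and 1 the integrand is sqrt(t)·t^(s-1)
on [1, ∞) integrate f = exp(-t) against the kernel

((2*s + 1)*uppergamma(s, 1) + 2)/(2*s + 1)
  Re(s) > -1/2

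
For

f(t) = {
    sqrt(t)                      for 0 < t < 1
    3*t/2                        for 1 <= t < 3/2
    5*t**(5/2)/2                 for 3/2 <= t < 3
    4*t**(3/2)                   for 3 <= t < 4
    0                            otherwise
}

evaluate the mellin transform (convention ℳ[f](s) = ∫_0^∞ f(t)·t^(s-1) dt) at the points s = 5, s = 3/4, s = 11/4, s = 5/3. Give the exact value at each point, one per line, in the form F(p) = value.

integrate the 4 segments split at 1, 3/2, 3, then add the results
over [0, 1), the kernel integral of sqrt(t) enters the sum
segment [1, 3/2) carries 3*t/2; integrate it
segment 3/2 to 3 holds 5*t**(5/2)/2; add its integral
∫ 4*t**(3/2)·t^(s-1) over [3, 4)

F(5) = -729*sqrt(6)/256 + 3645*sqrt(3)/13 + 184651127/36608
F(3/4) = -135*2**(3/4)*3**(1/4)/104 - 2/35 + 9*2**(1/4)*3**(3/4)/14 + 62*3**(1/4)/13 + 256*sqrt(2)/9
F(11/4) = -405*2**(3/4)*3**(1/4)/224 - 6/65 + 27*2**(1/4)*3**(3/4)/40 + 4698*3**(1/4)/119 + 4096*sqrt(2)/17
F(5/3) = -243*2**(5/6)*3**(1/6)/160 - 21/208 + 81*2**(1/3)*3**(2/3)/128 + 1377*3**(1/6)/95 + 1536*2**(1/3)/19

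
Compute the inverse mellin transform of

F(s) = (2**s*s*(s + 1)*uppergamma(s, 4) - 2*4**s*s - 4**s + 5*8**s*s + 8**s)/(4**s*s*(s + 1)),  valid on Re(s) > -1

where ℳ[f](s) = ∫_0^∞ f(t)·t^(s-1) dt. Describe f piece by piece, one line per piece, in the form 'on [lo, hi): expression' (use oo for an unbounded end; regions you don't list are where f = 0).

on [0, 1): t
on [1, 2): 2*t + 1
on [2, oo): exp(-2*t)

slice at 1, 2, transform all 3 pieces, and sum them
on [0, 1): add ∫ t·t^(s-1) dt
∫ (2*t + 1)·t^(s-1) over [1, 2)
piece [2, ∞): integrate exp(-2*t) against the kernel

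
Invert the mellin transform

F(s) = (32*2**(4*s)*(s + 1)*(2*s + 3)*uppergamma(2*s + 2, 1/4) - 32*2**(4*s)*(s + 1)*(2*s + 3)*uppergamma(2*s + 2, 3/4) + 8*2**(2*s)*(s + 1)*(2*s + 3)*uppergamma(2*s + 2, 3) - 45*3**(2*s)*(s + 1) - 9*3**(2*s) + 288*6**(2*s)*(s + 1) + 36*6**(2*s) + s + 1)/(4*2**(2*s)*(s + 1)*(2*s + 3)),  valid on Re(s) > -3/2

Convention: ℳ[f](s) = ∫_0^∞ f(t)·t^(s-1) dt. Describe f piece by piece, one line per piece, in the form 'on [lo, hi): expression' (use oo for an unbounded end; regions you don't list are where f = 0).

the shared t-power comes off first: sqrt(t) on [0, 1/4); exp(-sqrt(t)/2) on [1/4, 9/4); sqrt(t) + 1 on [9/4, 9); …
undo the power substitution: t on [0, 1/2); exp(-t/2) on [1/2, 3/2); t + 1 on [3/2, 3); …
linearity at 1/4, 9/4, 9 turns ℳ[f](s) into 4 summed integrals
segment 0 to 1/4 holds t**(3/2); add its integral
on [1/4, 9/4): add ∫ t*exp(-sqrt(t)/2)·t^(s-1) dt
∫ t*(sqrt(t) + 1)·t^(s-1) over [9/4, 9)
between 9 and ∞ the integrand is t*exp(-sqrt(t))·t^(s-1)

on [0, 1/4): t**(3/2)
on [1/4, 9/4): t*exp(-sqrt(t)/2)
on [9/4, 9): t*(sqrt(t) + 1)
on [9, oo): t*exp(-sqrt(t))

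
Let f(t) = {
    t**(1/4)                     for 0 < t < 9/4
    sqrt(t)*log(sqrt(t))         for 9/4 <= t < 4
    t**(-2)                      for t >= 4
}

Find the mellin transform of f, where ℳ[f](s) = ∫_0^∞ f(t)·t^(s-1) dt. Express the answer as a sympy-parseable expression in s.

(64*2**(4*s)*s*(2*s - 4)*(4*s + 1)*log(2) - 32*2**(4*s)*(2*s - 4)*(4*s + 1) + 32*2**(4*s)*(2*s - 4)*(4*s + 1)*log(2) - 2**(4*s)*(4*s + 1)*(4*s**2 + 4*s + 1) - 48*3**(2*s)*s*(2*s - 4)*(4*s + 1)*log(3) + 48*3**(2*s)*s*(2*s - 4)*(4*s + 1)*log(2) - 24*3**(2*s)*(2*s - 4)*(4*s + 1)*log(3) + 24*3**(2*s)*(2*s - 4)*(4*s + 1)*log(2) + 24*3**(2*s)*(2*s - 4)*(4*s + 1) + 16*3**(2*s)*sqrt(6)*(2*s - 4)*(4*s**2 + 4*s + 1))/(8*2**(2*s)*(2*s - 4)*(4*s + 1)*(4*s**2 + 4*s + 1))
  -1/4 < Re(s) < 2

back out the power substitution: sqrt(t) on [0, 3/2); t*log(t) on [3/2, 2); t**(-4) on [2, ∞)
breakpoints 9/4, 4: one integral from each of the 3 segments
over [0, 9/4), the kernel integral of t**(1/4) enters the sum
for t in [9/4, 4): the term is ∫ sqrt(t)*log(sqrt(t))·t^(s-1)
[4, ∞) adds the kernel integral of t**(-2)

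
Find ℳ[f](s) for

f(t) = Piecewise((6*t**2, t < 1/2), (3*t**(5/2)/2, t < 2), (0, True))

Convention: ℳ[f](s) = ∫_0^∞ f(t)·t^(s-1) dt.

3*(-2**(1/2 - s)*(s + 2) + 32*2**(s + 1/2)*(s + 2) + 4*(2*s + 5)/2**s)/(8*(s + 2)*(2*s + 5))
  Re(s) > -2

along the cuts 1/2, ℳ[f](s) splits into 2 integrals
the [0, 1/2) slice contributes ∫ 6*t**2·t^(s-1) dt
over [1/2, 2), the kernel integral of 3*t**(5/2)/2 enters the sum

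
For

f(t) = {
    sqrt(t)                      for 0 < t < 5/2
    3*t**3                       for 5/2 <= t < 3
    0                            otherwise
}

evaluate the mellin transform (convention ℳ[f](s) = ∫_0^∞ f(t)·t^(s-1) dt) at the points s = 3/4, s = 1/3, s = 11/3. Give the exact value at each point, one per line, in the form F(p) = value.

along the cuts 5/2, ℳ[f](s) splits into 2 integrals
segment [0, 5/2) carries sqrt(t); integrate it
for t in [5/2, 3): the term is ∫ 3*t**3·t^(s-1)

F(3/4) = -25*2**(1/4)*5**(3/4)/4 + 2**(3/4)*5**(1/4) + 108*3**(3/4)/5
F(1/3) = -225*2**(2/3)*5**(1/3)/32 + 3*2**(1/6)*5**(5/6)/5 + 243*3**(1/3)/10
F(11/3) = -28125*2**(1/3)*5**(2/3)/512 + 75*2**(5/6)*5**(1/6)/16 + 6561*3**(2/3)/20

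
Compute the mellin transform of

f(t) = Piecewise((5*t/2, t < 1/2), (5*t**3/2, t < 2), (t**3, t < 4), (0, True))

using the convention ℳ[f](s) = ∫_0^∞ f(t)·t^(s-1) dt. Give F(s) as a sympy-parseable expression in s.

integrate the 3 segments split at 1/2, 2, then add the results
the [0, 1/2) slice contributes ∫ 5*t/2·t^(s-1) dt
piece [1/2, 2): integrate 5*t**3/2 against the kernel
over [2, 4), the kernel integral of t**3 enters the sum

(1024*2**(3*s)*(s + 1) + 192*2**(2*s)*(s + 1) + 15*s + 55)/(16*2**s*(s + 1)*(s + 3))
  Re(s) > -1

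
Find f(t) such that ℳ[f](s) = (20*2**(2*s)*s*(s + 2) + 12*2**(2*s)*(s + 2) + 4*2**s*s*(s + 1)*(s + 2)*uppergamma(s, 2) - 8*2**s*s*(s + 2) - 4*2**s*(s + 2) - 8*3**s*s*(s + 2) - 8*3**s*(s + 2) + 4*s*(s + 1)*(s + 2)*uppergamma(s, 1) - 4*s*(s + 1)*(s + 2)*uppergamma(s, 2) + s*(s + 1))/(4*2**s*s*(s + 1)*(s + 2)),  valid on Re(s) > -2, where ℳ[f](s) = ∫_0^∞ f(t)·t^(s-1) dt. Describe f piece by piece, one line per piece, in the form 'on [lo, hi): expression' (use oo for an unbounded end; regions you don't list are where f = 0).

summing 5 kernel integrals split by 1/2, 1, 3/2, 2 yields ℳ[f](s)
for t in [0, 1/2): the term is ∫ t**2·t^(s-1)
∫ exp(-2*t)·t^(s-1) over [1/2, 1)
the [1, 3/2) slice contributes ∫ (t + 1)·t^(s-1) dt
segment 3/2 to 2 holds (t + 3); add its integral
on [2, ∞) integrate f = exp(-t) against the kernel

on [0, 1/2): t**2
on [1/2, 1): exp(-2*t)
on [1, 3/2): t + 1
on [3/2, 2): t + 3
on [2, oo): exp(-t)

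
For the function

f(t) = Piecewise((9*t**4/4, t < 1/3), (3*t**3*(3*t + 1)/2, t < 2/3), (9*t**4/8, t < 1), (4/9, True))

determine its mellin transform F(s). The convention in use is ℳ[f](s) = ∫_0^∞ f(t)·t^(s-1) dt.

(80*2**s*s**2 + 272*2**s*s + 49*3**s*s**2 + 19*3**s*s - 384*3**s - 6*s**2 - 22*s)/(72*3**s*s*(s**2 + 7*s + 12))
  -4 < Re(s) < 0

remove the shared t-power first: 9*t**2/4 on [0, 1/3); 3*t*(3*t + 1)/2 on [1/3, 2/3); 9*t**2/8 on [2/3, 1); …
the common scale on t comes off first: t**2 on [0, 1/2); t*(2*t + 1) on [1/2, 1); t**2/2 on [1, 3/2); …
remove the shared t-power first: t on [0, 1/2); 2*t + 1 on [1/2, 1); t/2 on [1, 3/2); …
breakpoints 1/3, 2/3, 1: one integral from each of the 4 segments
segment [0, 1/3) carries 9*t**4/4; integrate it
segment [1/3, 2/3) carries 3*t**3*(3*t + 1)/2; integrate it
∫ over [2/3, 1) of 9*t**4/8·t^(s-1) joins the sum
∫ over [1, ∞) of 4/9·t^(s-1) joins the sum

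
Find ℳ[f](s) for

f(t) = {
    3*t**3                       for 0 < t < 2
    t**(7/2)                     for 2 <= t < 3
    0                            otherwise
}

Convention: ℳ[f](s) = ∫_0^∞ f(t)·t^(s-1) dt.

2*(12*2**s*(2*s + 7) - 8*2**(s + 1/2)*(s + 3) + 27*3**(s + 1/2)*(s + 3))/((s + 3)*(2*s + 7))
  Re(s) > -3

summing 2 kernel integrals split by 2 yields ℳ[f](s)
piece [0, 2): integrate 3*t**3 against the kernel
∫ over [2, 3) of t**(7/2)·t^(s-1) joins the sum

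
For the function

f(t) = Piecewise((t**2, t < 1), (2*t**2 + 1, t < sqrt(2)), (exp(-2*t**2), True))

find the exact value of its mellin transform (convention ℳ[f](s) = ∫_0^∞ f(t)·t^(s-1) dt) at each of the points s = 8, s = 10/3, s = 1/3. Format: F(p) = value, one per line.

F(8) = 71*exp(-4)/16 + 327/40
F(10/3) = -39/80 + 2**(1/3)*uppergamma(5/3, 4)/8 + 21*2**(2/3)/10
F(1/3) = -24/7 + 2**(5/6)*uppergamma(1/6, 4)/4 + 33*2**(1/6)/7

undo the power substitution: t on [0, 1); 2*t + 1 on [1, 2); exp(-2*t) on [2, ∞)
integrate the 3 segments split at 1, sqrt(2), then add the results
segment 0 to 1 holds t**2; add its integral
segment [1, sqrt(2)) carries (2*t**2 + 1); integrate it
[sqrt(2), ∞) adds the kernel integral of exp(-2*t**2)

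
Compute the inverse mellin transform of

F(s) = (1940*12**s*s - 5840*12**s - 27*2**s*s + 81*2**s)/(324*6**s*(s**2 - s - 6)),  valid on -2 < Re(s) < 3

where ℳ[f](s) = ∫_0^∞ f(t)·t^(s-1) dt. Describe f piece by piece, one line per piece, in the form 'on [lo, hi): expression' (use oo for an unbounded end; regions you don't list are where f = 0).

remove the common scale on t first: 3*t**2 on [0, 1/6); 6*t**2 on [1/6, 1); 1/(81*t**3) on [1, ∞)
reversing the shared t-power: 3*t on [0, 1/6); 6*t on [1/6, 1); 1/(81*t**4) on [1, ∞)
strip the common scale on t: t on [0, 1/2); 2*t on [1/2, 3); t**(-4) on [3, ∞)
cuts at 1/3, 2: linearity sums the 3 kernel integrals
between 0 and 1/3 the integrand is 3*t**2/4·t^(s-1)
∫ over [1/3, 2) of 3*t**2/2·t^(s-1) joins the sum
segment [2, ∞) carries 8/(81*t**3); integrate it

on [0, 1/3): 3*t**2/4
on [1/3, 2): 3*t**2/2
on [2, oo): 8/(81*t**3)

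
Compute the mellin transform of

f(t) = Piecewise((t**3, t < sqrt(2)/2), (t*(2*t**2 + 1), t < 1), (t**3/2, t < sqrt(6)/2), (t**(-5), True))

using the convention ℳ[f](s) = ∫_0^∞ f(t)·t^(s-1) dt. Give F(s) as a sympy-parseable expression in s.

the shared t-power comes off first: t**2 on [0, sqrt(2)/2); 2*t**2 + 1 on [sqrt(2)/2, 1); t**2/2 on [1, sqrt(6)/2); …
back out the power substitution: t on [0, 1/2); 2*t + 1 on [1/2, 1); t/2 on [1, 3/2); …
linearity at sqrt(2)/2, 1, sqrt(6)/2 turns ℳ[f](s) into 4 summed integrals
segment [0, sqrt(2)/2) carries t**3; integrate it
for t in [sqrt(2)/2, 1): the term is ∫ t*(2*t**2 + 1)·t^(s-1)
on [1, sqrt(6)/2) integrate f = t**3/2 against the kernel
over [sqrt(6)/2, ∞), the kernel integral of t**(-5) enters the sum

2**(-s/2 - 5/2)*(135*2**(s/2 + 3/2)*(s - 5)*(s + 1) + 27*2**(s/2 + 7/2)*(s - 5) - 32*3**(s/2 + 1/2)*(s + 1)*(s + 3) + 3**(s/2 + 9/2)*(s - 5)*(s + 1) - 216*s - 162*(s - 5)*(s + 1) + 1080)/(27*(s - 5)*(s + 1)*(s + 3))
  -3 < Re(s) < 5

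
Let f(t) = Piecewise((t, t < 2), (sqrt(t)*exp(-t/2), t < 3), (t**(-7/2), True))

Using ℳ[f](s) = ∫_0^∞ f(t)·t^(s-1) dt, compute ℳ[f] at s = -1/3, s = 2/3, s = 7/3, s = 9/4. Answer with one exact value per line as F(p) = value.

F(-1/3) = -2**(1/6)*uppergamma(1/6, 3/2) + 2*3**(1/6)/621 + 2**(1/6)*uppergamma(1/6, 1) + 3*2**(2/3)/2
F(2/3) = -2*2**(1/6)*uppergamma(7/6, 3/2) + 2*3**(1/6)/153 + 2*2**(1/6)*uppergamma(7/6, 1) + 6*2**(2/3)/5
F(7/3) = -4*2**(5/6)*uppergamma(17/6, 3/2) + 2*3**(5/6)/21 + 12*2**(1/3)/5 + 4*2**(5/6)*uppergamma(17/6, 1)
F(9/4) = -4*2**(3/4)*uppergamma(11/4, 3/2) + 4*3**(3/4)/45 + 32*2**(1/4)/13 + 4*2**(3/4)*uppergamma(11/4, 1)

peel off the shared t-power: sqrt(t) on [0, 2); exp(-t/2) on [2, 3); t**(-4) on [3, ∞)
breakpoints 2, 3: one integral from each of the 3 segments
∫ t·t^(s-1) over [0, 2)
∫ over [2, 3) of sqrt(t)*exp(-t/2)·t^(s-1) joins the sum
piece [3, ∞): integrate t**(-7/2) against the kernel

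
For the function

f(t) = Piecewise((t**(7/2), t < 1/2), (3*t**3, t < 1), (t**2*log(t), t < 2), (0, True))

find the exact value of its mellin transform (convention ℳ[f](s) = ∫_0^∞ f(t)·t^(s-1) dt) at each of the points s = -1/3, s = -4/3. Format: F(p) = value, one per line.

peel off the shared t-power: t**(3/2) on [0, 1/2); 3*t on [1/2, 1); log(t) on [1, 2)
f breaks at 1/2, 1 into 3 integrals to sum
segment [0, 1/2) carries t**(7/2); integrate it
over [1/2, 1), the kernel integral of 3*t**3 enters the sum
∫ t**2*log(t)·t^(s-1) over [1, 2)

F(-1/3) = -18*2**(2/3)/25 - 9*2**(1/3)/64 + 3*2**(5/6)/152 + 6*2**(2/3)*log(2)/5 + 297/200
F(-4/3) = -9*2**(2/3)/4 - 9*2**(1/3)/20 + 3*2**(5/6)/52 + 3*2**(2/3)*log(2)/2 + 81/20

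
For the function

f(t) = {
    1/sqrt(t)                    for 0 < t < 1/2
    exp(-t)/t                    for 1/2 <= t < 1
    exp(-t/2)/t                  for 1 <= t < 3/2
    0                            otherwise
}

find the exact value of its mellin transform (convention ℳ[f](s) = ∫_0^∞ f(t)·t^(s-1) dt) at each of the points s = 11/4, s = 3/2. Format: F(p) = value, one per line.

strip the shared t-power: sqrt(t) on [0, 1/2); exp(-t) on [1/2, 1); exp(-t/2) on [1, 3/2)
integrate the 3 segments split at 1/2, 1, then add the results
the [0, 1/2) slice contributes ∫ 1/sqrt(t)·t^(s-1) dt
∫ over [1/2, 1) of exp(-t)/t·t^(s-1) joins the sum
for t in [1, 3/2): the term is ∫ exp(-t/2)/t·t^(s-1)

F(11/4) = -2*2**(3/4)*uppergamma(7/4, 3/4) - uppergamma(7/4, 1) + 2**(3/4)/18 + uppergamma(7/4, 1/2) + 2*2**(3/4)*uppergamma(7/4, 1/2)
F(3/2) = -sqrt(2)*sqrt(pi)*erfc(sqrt(3)/2) - sqrt(pi)*erfc(1) + 1/2 + sqrt(pi)*erfc(sqrt(2)/2) + sqrt(2)*sqrt(pi)*erfc(sqrt(2)/2)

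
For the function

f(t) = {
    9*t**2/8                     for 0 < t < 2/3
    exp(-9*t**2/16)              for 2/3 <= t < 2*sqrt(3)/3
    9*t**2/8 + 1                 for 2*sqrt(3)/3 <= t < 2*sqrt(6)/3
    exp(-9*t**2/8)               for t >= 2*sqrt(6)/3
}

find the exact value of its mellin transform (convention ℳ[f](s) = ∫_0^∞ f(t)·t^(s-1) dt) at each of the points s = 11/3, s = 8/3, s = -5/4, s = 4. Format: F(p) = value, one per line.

F(11/3) = 4*2**(2/3)*3**(1/3)*(-1496*2**(2/3)*uppergamma(11/6, 3/4) - 603*3**(5/6) + 33 + 374*2**(5/6)*uppergamma(11/6, 3) + 1496*2**(2/3)*uppergamma(11/6, 1/4) + 1800*6**(5/6))/15147
F(8/3) = 2**(2/3)*3**(1/3)*(-117*3**(1/3) - 112*2**(2/3)*uppergamma(4/3, 3/4) + 56*2**(1/3)*uppergamma(4/3, 3) + 6 + 112*2**(2/3)*uppergamma(4/3, 1/4) + 342*6**(1/3))/378
F(-5/4) = 2**(3/4)*3**(1/4)*(-48*3**(3/8) - 15*2**(3/4)*uppergamma(-5/8, 3/4) + 30*2**(3/8)*uppergamma(-5/8, 3) + 15*2**(3/4)*uppergamma(-5/8, 1/4) + 80 + 64*6**(3/8))/160
F(4) = -224*exp(-3/4)/81 + 128*exp(-3)/81 + 160*exp(-1/4)/81 + 1084/243

strip the common scale on t: t**2/2 on [0, 1); exp(-t**2/4) on [1, sqrt(3)); t**2/2 + 1 on [sqrt(3), sqrt(6)); …
peel off the power substitution: t/2 on [0, 1); exp(-t/4) on [1, 3); t/2 + 1 on [3, 6); …
peel off the common scale on t: t on [0, 1/2); exp(-t/2) on [1/2, 3/2); t + 1 on [3/2, 3); …
slice at 2/3, 2*sqrt(3)/3, 2*sqrt(6)/3, transform all 4 pieces, and sum them
on [0, 2/3) integrate f = 9*t**2/8 against the kernel
segment [2/3, 2*sqrt(3)/3) carries exp(-9*t**2/16); integrate it
piece [2*sqrt(3)/3, 2*sqrt(6)/3): integrate (9*t**2/8 + 1) against the kernel
∫ exp(-9*t**2/8)·t^(s-1) over [2*sqrt(6)/3, ∞)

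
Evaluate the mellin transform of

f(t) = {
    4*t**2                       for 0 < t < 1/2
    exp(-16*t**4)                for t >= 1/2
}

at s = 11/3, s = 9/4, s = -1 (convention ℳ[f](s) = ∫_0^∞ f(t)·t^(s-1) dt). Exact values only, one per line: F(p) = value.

remove the common scale on t first: t**2 on [0, 1); exp(-t**4) on [1, ∞)
strip the power substitution: t on [0, 1); exp(-t**2) on [1, ∞)
undo the power substitution: sqrt(t) on [0, 1); exp(-t) on [1, ∞)
decompose at 1/2; ℳ[f](s) sums the 2 pieces' integrals
segment 0 to 1/2 holds 4*t**2; add its integral
over [1/2, ∞), the kernel integral of exp(-16*t**4) enters the sum

F(11/3) = 2**(1/3)*(17*uppergamma(11/12, 1) + 12)/1088
F(9/4) = 2**(3/4)*(17*uppergamma(9/16, 1) + 16)/544
F(-1) = uppergamma(-1/4, 1)/2 + 2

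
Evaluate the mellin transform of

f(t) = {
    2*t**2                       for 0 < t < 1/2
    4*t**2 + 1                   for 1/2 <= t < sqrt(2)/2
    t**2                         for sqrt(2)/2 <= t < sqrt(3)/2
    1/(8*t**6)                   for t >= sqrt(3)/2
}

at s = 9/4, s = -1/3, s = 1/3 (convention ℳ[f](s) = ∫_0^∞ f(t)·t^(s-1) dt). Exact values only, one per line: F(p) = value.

F(9/4) = 2**(3/4)*(-1290 + 1759*3**(1/8) + 3660*2**(1/8))/18360
F(-1/3) = 2**(1/3)*(-10773*2**(5/6) + 1699*3**(5/6) + 27702)/10260
F(1/3) = 2**(2/3)*(-13770 + 1601*3**(1/6) + 15606*2**(1/6))/8568

the power substitution comes off first: 2*t on [0, 1/4); 4*t + 1 on [1/4, 1/2); t on [1/2, 3/4); …
invert the common scale on t to get t on [0, 1/2); 2*t + 1 on [1/2, 1); t/2 on [1, 3/2); …
treat the 4 regions marked off by 1/2, sqrt(2)/2, sqrt(3)/2 separately and sum
segment 0 to 1/2 holds 2*t**2; add its integral
for t in [1/2, sqrt(2)/2): the term is ∫ (4*t**2 + 1)·t^(s-1)
piece [sqrt(2)/2, sqrt(3)/2): integrate t**2 against the kernel
piece [sqrt(3)/2, ∞): integrate 1/(8*t**6) against the kernel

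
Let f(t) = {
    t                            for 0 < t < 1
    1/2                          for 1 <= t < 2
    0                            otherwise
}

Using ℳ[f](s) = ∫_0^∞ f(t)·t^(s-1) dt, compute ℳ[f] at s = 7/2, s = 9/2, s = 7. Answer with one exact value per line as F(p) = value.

integrate the 2 segments split at 1, then add the results
∫ over [0, 1) of t·t^(s-1) joins the sum
over [1, 2), the kernel integral of 1/2 enters the sum

F(7/2) = 5/63 + 8*sqrt(2)/7
F(9/2) = 7/99 + 16*sqrt(2)/9
F(7) = 515/56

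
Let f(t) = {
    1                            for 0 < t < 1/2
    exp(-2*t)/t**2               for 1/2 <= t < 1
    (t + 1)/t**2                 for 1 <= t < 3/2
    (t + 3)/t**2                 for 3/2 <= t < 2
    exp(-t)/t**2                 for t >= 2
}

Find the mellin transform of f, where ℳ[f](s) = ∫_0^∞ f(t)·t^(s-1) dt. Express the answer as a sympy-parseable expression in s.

the shared t-power comes off first: t on [0, 1/2); exp(-2*t)/t on [1/2, 1); (t + 1)/t on [1, 3/2); …
remove the shared t-power first: t**2 on [0, 1/2); exp(-2*t) on [1/2, 1); t + 1 on [1, 3/2); …
f breaks at 1/2, 1, 3/2, 2 into 5 integrals to sum
for t in [0, 1/2): the term is ∫ 1·t^(s-1)
piece [1/2, 1): integrate exp(-2*t)/t**2 against the kernel
between 1 and 3/2 the integrand is (t + 1)/t**2·t^(s-1)
over [3/2, 2), the kernel integral of (t + 3)/t**2 enters the sum
over [2, ∞), the kernel integral of exp(-t)/t**2 enters the sum

(45*2**(2*s)*s*(s - 2) + 27*2**(2*s)*s + 36*2**s*s*(s - 2)*(s - 1)*uppergamma(s - 2, 2) - 72*2**s*s*(s - 2) - 36*2**s*s - 32*3**s*s*(s - 2) - 32*3**s*s + 144*s*(s - 2)*(s - 1)*uppergamma(s - 2, 1) - 144*s*(s - 2)*(s - 1)*uppergamma(s - 2, 2) + 36*(s - 2)*(s - 1))/(36*2**s*s*(s - 2)*(s - 1))
  Re(s) > 0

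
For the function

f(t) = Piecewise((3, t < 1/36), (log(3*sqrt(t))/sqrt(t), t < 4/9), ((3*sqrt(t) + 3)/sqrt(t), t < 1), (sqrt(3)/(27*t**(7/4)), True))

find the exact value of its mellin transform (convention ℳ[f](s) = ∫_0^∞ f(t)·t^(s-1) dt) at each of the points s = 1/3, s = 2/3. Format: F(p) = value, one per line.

peel off the power substitution: 3 on [0, 1/6); log(3*t)/t on [1/6, 2/3); (3*t + 3)/t on [2/3, 1); …
the shared t-power comes off first: 3*t on [0, 1/6); log(3*t) on [1/6, 2/3); 3*t + 3 on [2/3, 1); …
reversing the common scale on t: t on [0, 1/2); log(t) on [1/2, 2); t + 3 on [2, 3); …
summing 4 kernel integrals split by 1/36, 4/9, 1 yields ℳ[f](s)
∫ over [0, 1/36) of 3·t^(s-1) joins the sum
between 1/36 and 4/9 the integrand is log(3*sqrt(t))/sqrt(t)·t^(s-1)
on [4/9, 1) integrate f = (3*sqrt(t) + 3)/sqrt(t) against the kernel
on [1, ∞): add ∫ sqrt(3)/(27*t**(7/4))·t^(s-1) dt

F(1/3) = -log(2**(3*12**(1/3) + 6*6**(1/3))) - 9 - 3*12**(1/3) + 4*sqrt(3)/153 + 39*6**(1/3)/2
F(2/3) = -13*18**(1/3) + 4*sqrt(3)/117 + log(2**(6**(2/3) + 2*18**(1/3))) + 25*6**(2/3)/8 + 45/2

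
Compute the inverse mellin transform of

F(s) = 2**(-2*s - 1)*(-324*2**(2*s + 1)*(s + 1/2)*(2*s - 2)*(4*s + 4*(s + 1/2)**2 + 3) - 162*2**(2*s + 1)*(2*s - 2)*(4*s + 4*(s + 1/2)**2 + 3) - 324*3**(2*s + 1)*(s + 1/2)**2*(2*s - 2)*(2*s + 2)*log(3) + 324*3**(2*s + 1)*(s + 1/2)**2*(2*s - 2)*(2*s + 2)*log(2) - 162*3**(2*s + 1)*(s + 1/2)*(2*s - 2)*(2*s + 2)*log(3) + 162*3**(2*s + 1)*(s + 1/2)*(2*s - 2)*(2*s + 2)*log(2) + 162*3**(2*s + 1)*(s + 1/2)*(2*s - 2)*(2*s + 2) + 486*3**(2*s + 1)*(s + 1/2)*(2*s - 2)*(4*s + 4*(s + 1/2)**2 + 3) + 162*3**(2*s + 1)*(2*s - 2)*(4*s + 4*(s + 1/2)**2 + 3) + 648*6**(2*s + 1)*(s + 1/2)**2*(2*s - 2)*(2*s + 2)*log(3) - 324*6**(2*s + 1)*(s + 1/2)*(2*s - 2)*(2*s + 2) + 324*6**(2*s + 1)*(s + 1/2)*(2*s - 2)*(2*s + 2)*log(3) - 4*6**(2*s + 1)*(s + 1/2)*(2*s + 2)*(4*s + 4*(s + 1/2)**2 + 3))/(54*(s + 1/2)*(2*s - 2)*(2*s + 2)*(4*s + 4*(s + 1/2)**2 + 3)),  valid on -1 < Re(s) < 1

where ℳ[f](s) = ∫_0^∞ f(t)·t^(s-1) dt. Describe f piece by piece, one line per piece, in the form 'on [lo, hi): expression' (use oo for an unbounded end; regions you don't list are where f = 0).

on [0, 1): t
on [1, 9/4): sqrt(t)*(sqrt(t) + 3)
on [9/4, 9): t*log(sqrt(t))
on [9, oo): 1/t

undo the shared t-power: sqrt(t) on [0, 1); sqrt(t) + 3 on [1, 9/4); sqrt(t)*log(sqrt(t)) on [9/4, 9); …
back out the power substitution: t on [0, 1); t + 3 on [1, 3/2); t*log(t) on [3/2, 3); …
along the cuts 1, 9/4, 9, ℳ[f](s) splits into 4 integrals
on [0, 1): add ∫ t·t^(s-1) dt
∫ sqrt(t)*(sqrt(t) + 3)·t^(s-1) over [1, 9/4)
over [9/4, 9), the kernel integral of t*log(sqrt(t)) enters the sum
on [9, ∞): add ∫ 1/t·t^(s-1) dt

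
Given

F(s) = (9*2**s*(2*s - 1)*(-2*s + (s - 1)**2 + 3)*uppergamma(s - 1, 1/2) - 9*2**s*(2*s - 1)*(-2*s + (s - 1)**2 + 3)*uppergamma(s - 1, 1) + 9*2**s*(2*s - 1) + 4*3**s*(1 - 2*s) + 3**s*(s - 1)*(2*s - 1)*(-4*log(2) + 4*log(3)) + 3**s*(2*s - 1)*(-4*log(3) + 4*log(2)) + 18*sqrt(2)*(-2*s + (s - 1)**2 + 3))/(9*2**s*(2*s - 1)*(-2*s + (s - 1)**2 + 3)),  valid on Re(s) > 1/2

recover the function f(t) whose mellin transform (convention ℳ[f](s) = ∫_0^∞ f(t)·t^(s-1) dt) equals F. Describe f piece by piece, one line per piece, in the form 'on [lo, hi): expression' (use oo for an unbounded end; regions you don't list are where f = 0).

on [0, 1/2): 1/sqrt(t)
on [1/2, 1): exp(-t)/t
on [1, 3/2): log(t)/t**2

undo the shared t-power: sqrt(t) on [0, 1/2); exp(-t) on [1/2, 1); log(t)/t on [1, 3/2)
slice at 1/2, 1, transform all 3 pieces, and sum them
piece [0, 1/2): integrate 1/sqrt(t) against the kernel
on [1/2, 1): add ∫ exp(-t)/t·t^(s-1) dt
∫ log(t)/t**2·t^(s-1) over [1, 3/2)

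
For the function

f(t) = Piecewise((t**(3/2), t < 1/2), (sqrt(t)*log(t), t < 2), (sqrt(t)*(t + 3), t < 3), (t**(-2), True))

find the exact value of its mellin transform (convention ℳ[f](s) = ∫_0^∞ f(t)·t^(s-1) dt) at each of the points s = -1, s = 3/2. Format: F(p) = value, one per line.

strip the shared t-power: t on [0, 1/2); log(t) on [1/2, 2); t + 3 on [2, 3); …
treat the 4 regions marked off by 1/2, 2, 3 separately and sum
segment 0 to 1/2 holds t**(3/2); add its integral
on [1/2, 2) integrate f = sqrt(t)*log(t) against the kernel
over [2, 3), the kernel integral of sqrt(t)*(t + 3) enters the sum
∫ over [3, ∞) of t**(-2)·t^(s-1) joins the sum

F(-1) = sqrt(2)*(-486*log(2) + sqrt(2) + 648)/162
F(3/2) = 2*sqrt(3)/3 + 17*log(2)/8 + 207/16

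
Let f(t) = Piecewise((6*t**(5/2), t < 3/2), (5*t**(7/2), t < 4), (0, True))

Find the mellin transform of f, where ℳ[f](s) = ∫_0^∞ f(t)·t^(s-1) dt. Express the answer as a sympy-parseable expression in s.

(20480*2**(3*s)*s + 51200*2**(3*s) - 54*3**s*sqrt(6)*s + 81*3**s*sqrt(6))/(8*2**s*(4*s**2 + 24*s + 35))
  Re(s) > -5/2

along the cuts 3/2, ℳ[f](s) splits into 2 integrals
∫ 6*t**(5/2)·t^(s-1) over [0, 3/2)
∫ 5*t**(7/2)·t^(s-1) over [3/2, 4)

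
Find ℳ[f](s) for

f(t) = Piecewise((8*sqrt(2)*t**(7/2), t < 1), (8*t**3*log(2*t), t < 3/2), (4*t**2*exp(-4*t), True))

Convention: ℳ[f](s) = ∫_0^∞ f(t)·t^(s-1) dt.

6**(-s - 2)*(-2*12**(s + 2)*(s + 2)*(2*s + 7)*log(2) - 2*12**(s + 2)*(2*s + 7)*log(2) + 2*12**(s + 2)*(2*s + 7) + 4*12**(s + 2)*sqrt(2)*(2*s + (s + 2)**2 + 5) + 3*18**(s + 2)*(s + 2)*(2*s + 7)*log(3) - 3*18**(s + 2)*(2*s + 7) + 3*18**(s + 2)*(2*s + 7)*log(3) + 3**(s + 2)*(2*s + 7)*(2*s + (s + 2)**2 + 5)*uppergamma(s + 2, 6))/(2**s*(2*s + 7)*(2*s + (s + 2)**2 + 5))
  Re(s) > -7/2

invert the common scale on t to get t**(7/2) on [0, 2); t**3*log(t) on [2, 3); t**2*exp(-2*t) on [3, ∞)
strip the shared t-power: t**(3/2) on [0, 2); t*log(t) on [2, 3); exp(-2*t) on [3, ∞)
linearity at 1, 3/2 turns ℳ[f](s) into 3 summed integrals
[0, 1) adds the kernel integral of 8*sqrt(2)*t**(7/2)
the [1, 3/2) slice contributes ∫ 8*t**3*log(2*t)·t^(s-1) dt
on [3/2, ∞) integrate f = 4*t**2*exp(-4*t) against the kernel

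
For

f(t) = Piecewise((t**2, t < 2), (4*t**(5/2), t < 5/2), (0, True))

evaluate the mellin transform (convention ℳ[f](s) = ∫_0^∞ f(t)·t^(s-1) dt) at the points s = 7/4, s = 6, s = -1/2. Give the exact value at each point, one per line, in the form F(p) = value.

F(7/4) = 2**(1/4)*(-7680 + 1088*sqrt(2) + 9375*sqrt(2)*5**(1/4))/510
F(6) = -2048*sqrt(2)/17 + 32 + 390625*sqrt(10)/1088
F(-1/2) = 4*sqrt(2)/3 + 9/2

decompose at 2; ℳ[f](s) sums the 2 pieces' integrals
on [0, 2) integrate f = t**2 against the kernel
on [2, 5/2): add ∫ 4*t**(5/2)·t^(s-1) dt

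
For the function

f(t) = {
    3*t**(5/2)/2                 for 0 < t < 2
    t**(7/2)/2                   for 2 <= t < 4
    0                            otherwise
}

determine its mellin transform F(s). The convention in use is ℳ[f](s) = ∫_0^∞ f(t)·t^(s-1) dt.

slice at 2, transform all 2 pieces, and sum them
over [0, 2), the kernel integral of 3*t**(5/2)/2 enters the sum
on [2, 4): add ∫ t**(7/2)/2·t^(s-1) dt

4*2**s*(64*2**s*s + 160*2**s + 2*sqrt(2)*s + 11*sqrt(2))/(4*s**2 + 24*s + 35)
  Re(s) > -5/2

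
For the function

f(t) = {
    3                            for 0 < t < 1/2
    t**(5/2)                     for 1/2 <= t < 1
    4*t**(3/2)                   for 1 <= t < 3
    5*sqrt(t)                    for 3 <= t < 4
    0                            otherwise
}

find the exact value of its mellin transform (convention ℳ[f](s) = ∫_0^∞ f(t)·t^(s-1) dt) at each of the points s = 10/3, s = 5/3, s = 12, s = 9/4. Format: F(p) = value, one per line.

summing 4 kernel integrals split by 1/2, 1, 3 yields ℳ[f](s)
[0, 1/2) adds the kernel integral of 3
∫ t**(5/2)·t^(s-1) over [1/2, 1)
over [1, 3), the kernel integral of 4*t**(3/2) enters the sum
for t in [3, 4): the term is ∫ 5*sqrt(t)·t^(s-1)

F(10/3) = -666/1015 - 3*2**(1/6)/1120 + 21222*3**(5/6)/667 + 614607*2**(2/3)/3680
F(5/3) = -486/475 - 3*2**(5/6)/400 + 3294*3**(1/6)/247 + 9717*2**(1/3)/260
F(12) = -sqrt(2)/475136 + 1299078*sqrt(3)/5 + 860917589970763/64143360
F(9/4) = -244/285 - 2**(1/4)/152 + 2**(3/4)/6 + 684*3**(3/4)/55 + 640*sqrt(2)/11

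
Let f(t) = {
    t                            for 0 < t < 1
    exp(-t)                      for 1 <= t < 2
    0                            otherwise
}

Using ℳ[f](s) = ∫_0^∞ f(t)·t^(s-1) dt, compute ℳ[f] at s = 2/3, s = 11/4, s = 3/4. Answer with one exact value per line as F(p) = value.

F(2/3) = -uppergamma(2/3, 2) + uppergamma(2/3, 1) + 3/5
F(11/4) = -uppergamma(11/4, 2) + 4/15 + uppergamma(11/4, 1)
F(3/4) = -uppergamma(3/4, 2) + uppergamma(3/4, 1) + 4/7

treat the 2 regions marked off by 1 separately and sum
the [0, 1) slice contributes ∫ t·t^(s-1) dt
∫ exp(-t)·t^(s-1) over [1, 2)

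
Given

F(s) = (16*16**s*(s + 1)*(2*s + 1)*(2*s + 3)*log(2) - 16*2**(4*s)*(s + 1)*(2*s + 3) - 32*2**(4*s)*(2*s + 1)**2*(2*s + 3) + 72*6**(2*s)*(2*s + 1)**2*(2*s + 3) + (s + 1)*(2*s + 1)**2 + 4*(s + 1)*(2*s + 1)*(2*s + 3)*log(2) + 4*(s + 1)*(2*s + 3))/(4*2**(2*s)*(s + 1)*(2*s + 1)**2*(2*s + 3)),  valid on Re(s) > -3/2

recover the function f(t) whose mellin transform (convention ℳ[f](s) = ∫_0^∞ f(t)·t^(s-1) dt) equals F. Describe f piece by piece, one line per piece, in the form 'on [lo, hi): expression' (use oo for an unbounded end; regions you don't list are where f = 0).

invert the shared t-power to get t on [0, 1/4); log(sqrt(t)) on [1/4, 4); 2*sqrt(t) on [4, 9)
strip the power substitution: t**2 on [0, 1/2); log(t) on [1/2, 2); 2*t on [2, 3)
decompose at 1/4, 4; ℳ[f](s) sums the 3 pieces' integrals
∫ t**(3/2)·t^(s-1) over [0, 1/4)
segment [1/4, 4) carries sqrt(t)*log(sqrt(t)); integrate it
on [4, 9): add ∫ 2*t·t^(s-1) dt

on [0, 1/4): t**(3/2)
on [1/4, 4): sqrt(t)*log(sqrt(t))
on [4, 9): 2*t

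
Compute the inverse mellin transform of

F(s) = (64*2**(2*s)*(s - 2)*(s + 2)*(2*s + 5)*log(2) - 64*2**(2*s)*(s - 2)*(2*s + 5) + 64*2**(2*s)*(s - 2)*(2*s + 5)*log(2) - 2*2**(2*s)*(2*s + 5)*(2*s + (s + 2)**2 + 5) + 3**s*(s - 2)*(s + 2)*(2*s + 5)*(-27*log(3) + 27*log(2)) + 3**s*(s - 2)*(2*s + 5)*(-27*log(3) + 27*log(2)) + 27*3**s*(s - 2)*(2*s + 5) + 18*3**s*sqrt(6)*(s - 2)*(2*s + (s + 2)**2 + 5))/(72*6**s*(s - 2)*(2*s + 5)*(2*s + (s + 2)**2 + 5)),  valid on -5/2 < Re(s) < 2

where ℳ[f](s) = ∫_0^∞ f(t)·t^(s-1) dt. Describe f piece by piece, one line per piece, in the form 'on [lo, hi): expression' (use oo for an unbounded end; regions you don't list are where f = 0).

reversing the shared t-power: sqrt(3)*sqrt(t) on [0, 1/2); 3*t*log(3*t) on [1/2, 2/3); 1/(81*t**4) on [2/3, ∞)
reversing the common scale on t: sqrt(t) on [0, 3/2); t*log(t) on [3/2, 2); t**(-4) on [2, ∞)
split f at 1/2, 2/3: ℳ[f](s) collects 3 kernel integrals
the [0, 1/2) slice contributes ∫ sqrt(3)*t**(5/2)·t^(s-1) dt
between 1/2 and 2/3 the integrand is 3*t**3*log(3*t)·t^(s-1)
over [2/3, ∞), the kernel integral of 1/(81*t**2) enters the sum

on [0, 1/2): sqrt(3)*t**(5/2)
on [1/2, 2/3): 3*t**3*log(3*t)
on [2/3, oo): 1/(81*t**2)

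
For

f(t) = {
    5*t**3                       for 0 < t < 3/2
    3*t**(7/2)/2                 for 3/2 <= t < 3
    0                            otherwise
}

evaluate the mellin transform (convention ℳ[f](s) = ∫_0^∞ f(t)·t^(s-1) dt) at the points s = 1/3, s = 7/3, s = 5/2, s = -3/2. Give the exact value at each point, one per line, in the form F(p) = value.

treat the 2 regions marked off by 3/2 separately and sum
[0, 3/2) adds the kernel integral of 5*t**3
the [3/2, 3) slice contributes ∫ 3*t**(7/2)/2·t^(s-1) dt

F(1/3) = -243*2**(1/6)*3**(5/6)/368 + 81*2**(2/3)*3**(1/3)/32 + 243*3**(5/6)/23
F(7/3) = -2187*2**(1/6)*3**(5/6)/2240 + 3645*2**(2/3)*3**(1/3)/1024 + 2187*3**(5/6)/35
F(5/2) = 1215*sqrt(6)/352 + 45927/256
F(-3/2) = 81/16 + 5*sqrt(6)/2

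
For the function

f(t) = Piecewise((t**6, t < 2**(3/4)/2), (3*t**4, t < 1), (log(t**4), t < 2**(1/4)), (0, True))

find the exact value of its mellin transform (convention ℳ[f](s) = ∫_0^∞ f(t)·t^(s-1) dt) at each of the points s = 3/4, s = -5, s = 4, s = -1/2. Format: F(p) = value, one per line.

F(3/4) = -64*2**(3/16)/9 - 3*2**(13/16)/19 + 2**(5/16)/27 + 4*2**(3/16)*log(2)/3 + 1324/171
F(-5) = -71/25 - 2**(3/4)*log(2)/20 + 23*2**(3/4)/50 + 3*2**(1/4)
F(4) = sqrt(2)/80 + 1/32 + log(2)/2
F(-1/2) = -8*2**(7/8) - 2**(7/8)*log(2) - 3*2**(1/8)/7 + 2**(5/8)/22 + 118/7

peel off the power substitution: t**3 on [0, sqrt(2)/2); 3*t**2 on [sqrt(2)/2, 1); log(t**2) on [1, sqrt(2))
strip the power substitution: t**(3/2) on [0, 1/2); 3*t on [1/2, 1); log(t) on [1, 2)
linearity at 2**(3/4)/2, 1 turns ℳ[f](s) into 3 summed integrals
[0, 2**(3/4)/2) adds the kernel integral of t**6
∫ over [2**(3/4)/2, 1) of 3*t**4·t^(s-1) joins the sum
segment [1, 2**(1/4)) carries log(t**4); integrate it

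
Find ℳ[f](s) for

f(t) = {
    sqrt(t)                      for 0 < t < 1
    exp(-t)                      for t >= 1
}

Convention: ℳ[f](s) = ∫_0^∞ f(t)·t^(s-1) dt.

linearity at 1 turns ℳ[f](s) into 2 summed integrals
∫ sqrt(t)·t^(s-1) over [0, 1)
on [1, ∞) integrate f = exp(-t) against the kernel

((2*s + 1)*uppergamma(s, 1) + 2)/(2*s + 1)
  Re(s) > -1/2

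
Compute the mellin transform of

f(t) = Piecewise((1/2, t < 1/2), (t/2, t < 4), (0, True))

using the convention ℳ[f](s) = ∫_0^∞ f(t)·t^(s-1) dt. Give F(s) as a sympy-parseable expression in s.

f breaks at 1/2 into 2 integrals to sum
[0, 1/2) adds the kernel integral of 1/2
on [1/2, 4) integrate f = t/2 against the kernel

(8*2**(3*s)*s + s + 2)/(4*2**s*s*(s + 1))
  Re(s) > 0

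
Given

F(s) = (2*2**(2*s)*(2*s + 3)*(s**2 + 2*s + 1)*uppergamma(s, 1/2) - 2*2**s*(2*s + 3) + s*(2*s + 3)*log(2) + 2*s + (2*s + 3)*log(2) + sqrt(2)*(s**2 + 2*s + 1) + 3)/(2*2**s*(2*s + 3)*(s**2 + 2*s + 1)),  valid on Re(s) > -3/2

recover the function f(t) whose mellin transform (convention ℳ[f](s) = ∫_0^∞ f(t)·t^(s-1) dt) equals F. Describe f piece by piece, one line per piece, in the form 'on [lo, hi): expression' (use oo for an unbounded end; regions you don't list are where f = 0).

integrate the 3 segments split at 1/2, 1, then add the results
on [0, 1/2): add ∫ t**(3/2)·t^(s-1) dt
segment 1/2 to 1 holds t*log(t); add its integral
piece [1, ∞): integrate exp(-t/2) against the kernel

on [0, 1/2): t**(3/2)
on [1/2, 1): t*log(t)
on [1, oo): exp(-t/2)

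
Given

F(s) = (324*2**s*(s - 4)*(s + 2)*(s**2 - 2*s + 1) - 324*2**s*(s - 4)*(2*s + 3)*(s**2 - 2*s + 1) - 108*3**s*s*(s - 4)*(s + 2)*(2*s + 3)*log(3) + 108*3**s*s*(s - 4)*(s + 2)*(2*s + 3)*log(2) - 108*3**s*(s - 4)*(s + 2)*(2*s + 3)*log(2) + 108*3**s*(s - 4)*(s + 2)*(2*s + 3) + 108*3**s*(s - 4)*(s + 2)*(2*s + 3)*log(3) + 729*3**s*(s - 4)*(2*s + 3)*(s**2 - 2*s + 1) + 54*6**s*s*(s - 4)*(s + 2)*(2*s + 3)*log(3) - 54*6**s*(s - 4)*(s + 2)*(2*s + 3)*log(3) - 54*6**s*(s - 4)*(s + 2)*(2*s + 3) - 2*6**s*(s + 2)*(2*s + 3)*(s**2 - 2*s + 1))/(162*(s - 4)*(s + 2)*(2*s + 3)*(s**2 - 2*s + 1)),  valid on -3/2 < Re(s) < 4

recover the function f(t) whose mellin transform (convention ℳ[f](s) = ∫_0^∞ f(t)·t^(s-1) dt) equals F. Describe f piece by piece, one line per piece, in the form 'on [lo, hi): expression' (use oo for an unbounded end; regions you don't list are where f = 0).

on [0, 2): sqrt(2)*t**(3/2)/4
on [2, 3): t**2/2
on [3, 6): 2*log(t/2)/t
on [6, oo): 16/t**4

the common scale on t comes off first: t**(3/2) on [0, 1); 2*t**2 on [1, 3/2); log(t)/t on [3/2, 3); …
slice at 2, 3, 6, transform all 4 pieces, and sum them
on [0, 2): add ∫ sqrt(2)*t**(3/2)/4·t^(s-1) dt
segment 2 to 3 holds t**2/2; add its integral
segment 3 to 6 holds 2*log(t/2)/t; add its integral
the [6, ∞) slice contributes ∫ 16/t**4·t^(s-1) dt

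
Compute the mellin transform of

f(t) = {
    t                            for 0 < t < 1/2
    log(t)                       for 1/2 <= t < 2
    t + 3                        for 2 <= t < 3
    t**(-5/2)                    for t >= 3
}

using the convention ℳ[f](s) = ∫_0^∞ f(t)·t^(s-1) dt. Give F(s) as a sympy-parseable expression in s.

summing 4 kernel integrals split by 1/2, 2, 3 yields ℳ[f](s)
the [0, 1/2) slice contributes ∫ t·t^(s-1) dt
on [1/2, 2): add ∫ log(t)·t^(s-1) dt
over [2, 3), the kernel integral of (t + 3) enters the sum
∫ t**(-5/2)·t^(s-1) over [3, ∞)

(-270*2**(2*s)*s**2*(2*s - 5) + 54*2**(2*s)*s*(s + 1)*(2*s - 5)*log(2) - 162*2**(2*s)*s*(2*s - 5) - 54*2**(2*s)*(s + 1)*(2*s - 5) - 4*sqrt(3)*6**s*s**2*(s + 1) + 324*6**s*s**2*(2*s - 5) + 162*6**s*s*(2*s - 5) + 27*s**2*(2*s - 5) + 54*s*(s + 1)*(2*s - 5)*log(2) + (2*s - 5)*(54*s + 54))/(54*2**s*s**2*(s + 1)*(2*s - 5))
  -1 < Re(s) < 5/2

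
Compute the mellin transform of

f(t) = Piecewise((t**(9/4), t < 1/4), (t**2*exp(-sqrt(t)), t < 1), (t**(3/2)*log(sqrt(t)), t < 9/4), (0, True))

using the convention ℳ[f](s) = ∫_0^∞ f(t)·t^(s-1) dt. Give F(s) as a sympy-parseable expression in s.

back out the power substitution: t**(9/2) on [0, 1/2); t**4*exp(-t) on [1/2, 1); t**3*log(t) on [1, 3/2)
back out the shared t-power: t**(5/2) on [0, 1/2); t**2*exp(-t) on [1/2, 1); t*log(t) on [1, 3/2)
the shared t-power comes off first: sqrt(t) on [0, 1/2); exp(-t) on [1/2, 1); log(t)/t on [1, 3/2)
split f at 1/4, 1: ℳ[f](s) collects 3 kernel integrals
the [0, 1/4) slice contributes ∫ t**(9/4)·t^(s-1) dt
for t in [1/4, 1): the term is ∫ t**2*exp(-sqrt(t))·t^(s-1)
on [1, 9/4): add ∫ t**(3/2)*log(sqrt(t))·t^(s-1) dt

2*2**(-2*s - 4)*(3*2**(2*s + 4)*(4*s + 9)*(-4*s + (2*s + 4)**2 - 7)*uppergamma(2*s + 4, 1/2) - 3*2**(2*s + 4)*(4*s + 9)*(-4*s + (2*s + 4)**2 - 7)*uppergamma(2*s + 4, 1) + 3*2**(2*s + 4)*(4*s + 9) - 2*3**(2*s + 4)*(2*s + 4)*(4*s + 9)*log(2) + 2*3**(2*s + 4)*(2*s + 4)*(4*s + 9)*log(3) - 2*3**(2*s + 4)*(4*s + 9)*log(3) - 2*3**(2*s + 4)*(4*s + 9) + 2*3**(2*s + 4)*(4*s + 9)*log(2) + 3*sqrt(2)*(-4*s + (2*s + 4)**2 - 7))/(3*(4*s + 9)*(-4*s + (2*s + 4)**2 - 7))
  Re(s) > -9/4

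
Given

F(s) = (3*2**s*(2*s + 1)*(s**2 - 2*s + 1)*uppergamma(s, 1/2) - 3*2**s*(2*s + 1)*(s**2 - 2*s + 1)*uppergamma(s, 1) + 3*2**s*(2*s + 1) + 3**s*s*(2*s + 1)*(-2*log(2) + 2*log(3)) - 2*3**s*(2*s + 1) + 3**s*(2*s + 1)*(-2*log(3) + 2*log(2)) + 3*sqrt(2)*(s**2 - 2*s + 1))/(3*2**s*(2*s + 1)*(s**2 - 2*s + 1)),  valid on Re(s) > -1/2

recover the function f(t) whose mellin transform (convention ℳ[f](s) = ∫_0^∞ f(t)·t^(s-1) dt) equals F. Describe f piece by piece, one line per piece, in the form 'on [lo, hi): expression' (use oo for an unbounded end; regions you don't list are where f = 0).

on [0, 1/2): sqrt(t)
on [1/2, 1): exp(-t)
on [1, 3/2): log(t)/t

integrate the 3 segments split at 1/2, 1, then add the results
piece [0, 1/2): integrate sqrt(t) against the kernel
for t in [1/2, 1): the term is ∫ exp(-t)·t^(s-1)
on [1, 3/2) integrate f = log(t)/t against the kernel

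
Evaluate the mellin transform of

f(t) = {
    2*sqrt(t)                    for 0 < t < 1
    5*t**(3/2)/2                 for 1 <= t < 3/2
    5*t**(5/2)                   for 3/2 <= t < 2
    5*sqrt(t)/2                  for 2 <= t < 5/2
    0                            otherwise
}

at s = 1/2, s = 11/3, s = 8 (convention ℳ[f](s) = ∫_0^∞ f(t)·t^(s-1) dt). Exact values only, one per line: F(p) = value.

split f at 1, 3/2, 2: ℳ[f](s) collects 4 kernel integrals
for t in [0, 1): the term is ∫ 2*sqrt(t)·t^(s-1)
for t in [1, 3/2): the term is ∫ 5*t**(3/2)/2·t^(s-1)
[3/2, 2) adds the kernel integral of 5*t**(5/2)
for t in [2, 5/2): the term is ∫ 5*sqrt(t)/2·t^(s-1)

F(1/2) = 601/48
F(11/3) = -25515*2**(5/6)*3**(1/6)/9176 - 3/775 + 375*2**(5/6)*5**(1/6)/32 + 7824*2**(1/6)/185
F(8) = -295245*sqrt(6)/34048 - 9/323 + 147200*sqrt(2)/357 + 1953125*sqrt(10)/8704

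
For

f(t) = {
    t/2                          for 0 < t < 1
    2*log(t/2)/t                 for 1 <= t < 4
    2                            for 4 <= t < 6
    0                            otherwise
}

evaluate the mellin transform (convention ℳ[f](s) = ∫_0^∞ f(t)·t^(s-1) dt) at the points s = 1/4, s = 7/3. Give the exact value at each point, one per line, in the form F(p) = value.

F(1/4) = -80*sqrt(2)/9 - 8*log(2)/3 - 2*sqrt(2)*log(2)/3 + 178/45 + 8*6**(1/4)
F(7/3) = -255*2**(2/3)/14 + 3*log(2)/2 + 51/40 + 6*2**(2/3)*log(2) + 216*6**(1/3)/7

undo the common scale on t: t on [0, 1/2); log(t)/t on [1/2, 2); 2 on [2, 3)
the shared t-power comes off first: t**2 on [0, 1/2); log(t) on [1/2, 2); 2*t on [2, 3)
integrate the 3 segments split at 1, 4, then add the results
segment 0 to 1 holds t/2; add its integral
segment 1 to 4 holds 2*log(t/2)/t; add its integral
between 4 and 6 the integrand is 2·t^(s-1)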